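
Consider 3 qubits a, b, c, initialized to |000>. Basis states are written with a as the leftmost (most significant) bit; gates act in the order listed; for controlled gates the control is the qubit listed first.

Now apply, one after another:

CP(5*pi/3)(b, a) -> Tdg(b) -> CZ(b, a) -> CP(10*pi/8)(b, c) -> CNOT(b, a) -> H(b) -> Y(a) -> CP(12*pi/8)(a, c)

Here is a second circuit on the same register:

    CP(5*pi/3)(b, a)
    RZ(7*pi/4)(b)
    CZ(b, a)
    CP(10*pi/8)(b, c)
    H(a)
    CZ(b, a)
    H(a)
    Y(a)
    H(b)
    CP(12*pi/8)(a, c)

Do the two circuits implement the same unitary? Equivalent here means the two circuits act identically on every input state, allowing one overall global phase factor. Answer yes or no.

Yes, they are equivalent — the unitaries differ by at most a global phase.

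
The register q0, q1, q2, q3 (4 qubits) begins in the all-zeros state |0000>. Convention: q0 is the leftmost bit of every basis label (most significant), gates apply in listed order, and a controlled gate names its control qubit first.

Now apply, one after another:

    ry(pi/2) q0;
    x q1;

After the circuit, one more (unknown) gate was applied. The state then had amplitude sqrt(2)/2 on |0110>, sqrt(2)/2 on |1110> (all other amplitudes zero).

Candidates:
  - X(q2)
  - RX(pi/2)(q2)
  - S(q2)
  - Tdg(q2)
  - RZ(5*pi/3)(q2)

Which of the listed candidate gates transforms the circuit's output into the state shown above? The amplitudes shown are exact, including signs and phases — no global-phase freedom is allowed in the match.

It was X(q2) that produced the state shown.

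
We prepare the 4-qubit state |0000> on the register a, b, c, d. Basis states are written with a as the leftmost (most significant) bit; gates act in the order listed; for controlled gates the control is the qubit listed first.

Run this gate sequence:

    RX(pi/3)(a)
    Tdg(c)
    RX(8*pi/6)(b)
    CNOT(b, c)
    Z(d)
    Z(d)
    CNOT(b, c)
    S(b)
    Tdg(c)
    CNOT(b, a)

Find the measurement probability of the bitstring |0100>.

A full measurement returns |0100> with probability 3/16. Key observation: steps 4-7 multiply out to the identity, so the circuit reduces to the remaining gates.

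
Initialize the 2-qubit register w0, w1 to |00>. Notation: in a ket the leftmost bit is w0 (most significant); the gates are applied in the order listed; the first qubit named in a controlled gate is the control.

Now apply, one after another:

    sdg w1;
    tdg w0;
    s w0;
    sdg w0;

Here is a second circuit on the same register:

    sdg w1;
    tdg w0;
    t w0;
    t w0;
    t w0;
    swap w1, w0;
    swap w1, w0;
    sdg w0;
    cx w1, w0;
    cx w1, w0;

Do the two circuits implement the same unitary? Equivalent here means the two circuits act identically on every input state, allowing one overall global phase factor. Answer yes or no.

No: there is an input state on which the two circuits produce genuinely different outputs (not merely differing by a phase).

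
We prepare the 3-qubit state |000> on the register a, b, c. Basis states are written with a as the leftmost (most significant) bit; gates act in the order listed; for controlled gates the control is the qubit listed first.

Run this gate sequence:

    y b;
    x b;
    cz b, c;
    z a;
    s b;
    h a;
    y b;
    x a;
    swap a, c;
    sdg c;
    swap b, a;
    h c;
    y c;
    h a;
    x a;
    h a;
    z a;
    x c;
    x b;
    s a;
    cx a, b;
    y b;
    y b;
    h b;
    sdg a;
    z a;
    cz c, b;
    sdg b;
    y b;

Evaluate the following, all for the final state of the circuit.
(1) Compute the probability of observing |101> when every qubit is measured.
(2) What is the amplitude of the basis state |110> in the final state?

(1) The probability of measuring |101> is 1/4. Key observation: the block from step 14 through step 17 cancels to the identity and can be dropped.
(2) The final state's coefficient on |110> equals sqrt(2)*(-1 + I)/4.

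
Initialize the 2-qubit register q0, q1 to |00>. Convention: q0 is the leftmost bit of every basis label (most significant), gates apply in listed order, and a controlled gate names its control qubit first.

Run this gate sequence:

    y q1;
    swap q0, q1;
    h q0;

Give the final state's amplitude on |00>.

|00> carries amplitude sqrt(2)*I/2 in the final state.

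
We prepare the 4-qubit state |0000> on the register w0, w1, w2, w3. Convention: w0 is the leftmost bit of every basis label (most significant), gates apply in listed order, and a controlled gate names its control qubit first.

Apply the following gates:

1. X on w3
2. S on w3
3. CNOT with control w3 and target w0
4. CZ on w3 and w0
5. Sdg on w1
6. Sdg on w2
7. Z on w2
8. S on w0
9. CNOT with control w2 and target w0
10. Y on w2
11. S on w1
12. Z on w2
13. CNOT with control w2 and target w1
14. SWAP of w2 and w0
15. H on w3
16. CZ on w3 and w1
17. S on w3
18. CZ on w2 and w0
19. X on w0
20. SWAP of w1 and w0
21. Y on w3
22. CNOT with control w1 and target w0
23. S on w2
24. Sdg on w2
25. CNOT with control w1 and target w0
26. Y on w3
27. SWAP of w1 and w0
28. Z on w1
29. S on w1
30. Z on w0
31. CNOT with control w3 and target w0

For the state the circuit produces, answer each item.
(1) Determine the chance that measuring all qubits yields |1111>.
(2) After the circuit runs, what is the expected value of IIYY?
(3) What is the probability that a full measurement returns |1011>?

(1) A full measurement returns |1111> with probability 1/2. Key observation: the block from step 20 through step 27 cancels to the identity and can be dropped.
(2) In the final state, IIYY has expectation 0.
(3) Outcome |1011> occurs with probability 0.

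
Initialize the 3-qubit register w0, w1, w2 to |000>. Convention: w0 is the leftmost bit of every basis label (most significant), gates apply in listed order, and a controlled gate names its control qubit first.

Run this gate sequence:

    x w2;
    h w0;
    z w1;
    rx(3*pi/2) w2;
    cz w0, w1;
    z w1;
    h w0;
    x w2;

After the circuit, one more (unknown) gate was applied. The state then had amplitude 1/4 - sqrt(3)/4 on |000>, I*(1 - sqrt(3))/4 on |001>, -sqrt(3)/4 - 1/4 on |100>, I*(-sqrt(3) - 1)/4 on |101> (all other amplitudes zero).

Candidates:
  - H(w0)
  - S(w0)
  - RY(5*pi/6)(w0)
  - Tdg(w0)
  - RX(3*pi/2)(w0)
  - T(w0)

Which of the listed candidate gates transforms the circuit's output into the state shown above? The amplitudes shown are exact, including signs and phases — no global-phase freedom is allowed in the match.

The unique candidate consistent with the amplitudes is RY(5*pi/6)(w0).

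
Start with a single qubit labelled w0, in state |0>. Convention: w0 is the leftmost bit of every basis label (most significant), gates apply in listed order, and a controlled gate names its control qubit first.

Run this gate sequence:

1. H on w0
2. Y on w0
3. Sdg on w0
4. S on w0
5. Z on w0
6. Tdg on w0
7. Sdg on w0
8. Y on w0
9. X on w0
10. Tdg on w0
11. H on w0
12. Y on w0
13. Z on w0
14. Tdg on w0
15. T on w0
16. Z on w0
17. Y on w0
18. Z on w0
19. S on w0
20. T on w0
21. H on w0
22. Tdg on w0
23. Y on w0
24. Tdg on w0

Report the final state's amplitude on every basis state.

After the circuit, the state carries amplitude -sqrt(2)*exp(I*pi/4)/2 on |0>, sqrt(2)*exp(I*pi/4)/2 on |1>. Key observation: gates 12-17 undo each other exactly, leaving only the rest of the circuit to track.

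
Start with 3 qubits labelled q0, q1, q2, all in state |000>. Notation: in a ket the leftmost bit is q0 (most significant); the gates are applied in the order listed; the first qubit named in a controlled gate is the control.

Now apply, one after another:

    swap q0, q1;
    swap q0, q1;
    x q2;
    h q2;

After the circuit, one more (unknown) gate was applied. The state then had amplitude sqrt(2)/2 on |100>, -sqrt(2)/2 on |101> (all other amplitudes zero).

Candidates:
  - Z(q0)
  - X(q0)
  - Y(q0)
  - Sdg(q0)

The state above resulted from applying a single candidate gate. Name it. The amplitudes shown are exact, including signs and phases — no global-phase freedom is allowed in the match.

The applied gate was X(q0). Key observation: steps 1-2 multiply out to the identity, so the circuit reduces to the remaining gates.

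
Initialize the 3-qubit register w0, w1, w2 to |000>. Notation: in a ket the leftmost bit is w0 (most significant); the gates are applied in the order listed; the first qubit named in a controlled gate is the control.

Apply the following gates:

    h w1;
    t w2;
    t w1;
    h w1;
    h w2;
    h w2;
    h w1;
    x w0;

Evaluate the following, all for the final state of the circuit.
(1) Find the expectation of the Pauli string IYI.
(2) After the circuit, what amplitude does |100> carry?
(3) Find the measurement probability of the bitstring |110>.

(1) The observable IYI averages to sqrt(2)/2. Key observation: gates 4-7 undo each other exactly, leaving only the rest of the circuit to track.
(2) The final state's coefficient on |100> equals sqrt(2)/2.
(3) A full measurement returns |110> with probability 1/2.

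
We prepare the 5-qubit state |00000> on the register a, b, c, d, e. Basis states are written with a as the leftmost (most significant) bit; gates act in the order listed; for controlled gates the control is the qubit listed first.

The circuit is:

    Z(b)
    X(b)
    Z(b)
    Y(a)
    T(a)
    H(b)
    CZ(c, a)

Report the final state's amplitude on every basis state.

The resulting statevector has amplitude -sqrt(2)*exp(3*I*pi/4)/2 on |10000>, sqrt(2)*exp(3*I*pi/4)/2 on |11000>, and 0 on every other basis state.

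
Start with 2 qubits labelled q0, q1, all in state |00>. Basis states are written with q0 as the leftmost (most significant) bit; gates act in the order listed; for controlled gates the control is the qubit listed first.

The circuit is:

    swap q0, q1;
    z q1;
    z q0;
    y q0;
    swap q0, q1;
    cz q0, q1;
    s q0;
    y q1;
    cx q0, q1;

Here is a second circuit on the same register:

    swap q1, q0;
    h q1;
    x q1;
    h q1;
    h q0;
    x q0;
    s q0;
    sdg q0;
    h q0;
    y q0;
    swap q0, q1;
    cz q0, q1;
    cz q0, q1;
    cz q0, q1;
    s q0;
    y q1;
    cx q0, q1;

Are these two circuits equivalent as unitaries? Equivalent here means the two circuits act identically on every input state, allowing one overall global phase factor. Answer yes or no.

Yes, they are equivalent — the unitaries differ by at most a global phase.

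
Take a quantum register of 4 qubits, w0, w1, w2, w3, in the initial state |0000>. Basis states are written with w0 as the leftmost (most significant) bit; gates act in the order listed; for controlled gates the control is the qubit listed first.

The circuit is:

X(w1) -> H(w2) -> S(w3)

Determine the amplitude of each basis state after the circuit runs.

After the circuit, the state carries amplitude sqrt(2)/2 on |0100>, sqrt(2)/2 on |0110>, and 0 on every other basis state.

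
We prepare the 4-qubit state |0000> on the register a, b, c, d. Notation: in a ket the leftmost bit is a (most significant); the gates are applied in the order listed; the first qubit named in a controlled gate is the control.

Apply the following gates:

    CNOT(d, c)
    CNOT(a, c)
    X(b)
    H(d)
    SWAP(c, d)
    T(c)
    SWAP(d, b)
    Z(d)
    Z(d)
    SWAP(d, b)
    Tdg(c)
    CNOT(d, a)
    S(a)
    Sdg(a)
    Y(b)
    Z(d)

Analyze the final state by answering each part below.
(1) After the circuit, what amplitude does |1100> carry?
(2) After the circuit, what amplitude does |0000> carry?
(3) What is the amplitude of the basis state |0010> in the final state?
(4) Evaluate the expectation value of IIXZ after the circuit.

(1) The final state's coefficient on |1100> equals 0. Key observation: gates 6-11 undo each other exactly, leaving only the rest of the circuit to track.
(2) The final state's coefficient on |0000> equals -sqrt(2)*I/2.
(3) The final state's coefficient on |0010> equals -sqrt(2)*I/2.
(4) The expectation value of IIXZ is 1.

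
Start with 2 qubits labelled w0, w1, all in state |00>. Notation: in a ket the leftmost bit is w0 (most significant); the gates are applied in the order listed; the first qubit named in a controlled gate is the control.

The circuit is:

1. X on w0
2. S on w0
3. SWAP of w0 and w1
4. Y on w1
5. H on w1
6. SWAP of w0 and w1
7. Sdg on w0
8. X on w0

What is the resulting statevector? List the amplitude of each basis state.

The resulting statevector has amplitude -sqrt(2)*I/2 on |00>, 0 on |01>, sqrt(2)/2 on |10>, 0 on |11>.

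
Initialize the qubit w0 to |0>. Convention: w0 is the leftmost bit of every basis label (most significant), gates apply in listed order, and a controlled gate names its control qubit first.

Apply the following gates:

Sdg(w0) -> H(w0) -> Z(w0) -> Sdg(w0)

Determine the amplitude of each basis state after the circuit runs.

After the circuit, the state carries amplitude sqrt(2)/2 on |0>, sqrt(2)*I/2 on |1>.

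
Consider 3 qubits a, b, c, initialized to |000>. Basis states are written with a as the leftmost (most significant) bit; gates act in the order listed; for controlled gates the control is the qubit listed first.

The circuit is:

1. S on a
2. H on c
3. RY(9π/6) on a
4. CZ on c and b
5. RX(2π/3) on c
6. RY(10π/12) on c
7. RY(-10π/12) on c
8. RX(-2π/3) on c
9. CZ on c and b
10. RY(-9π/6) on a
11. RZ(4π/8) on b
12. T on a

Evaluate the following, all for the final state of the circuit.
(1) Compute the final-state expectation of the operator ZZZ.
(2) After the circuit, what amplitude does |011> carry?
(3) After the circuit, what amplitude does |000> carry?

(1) The expectation value of ZZZ is 0. Key observation: the block from step 3 through step 10 cancels to the identity and can be dropped.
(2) The final state's coefficient on |011> equals 0.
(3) The final state's coefficient on |000> equals -sqrt(2)*exp(3*I*pi/4)/2.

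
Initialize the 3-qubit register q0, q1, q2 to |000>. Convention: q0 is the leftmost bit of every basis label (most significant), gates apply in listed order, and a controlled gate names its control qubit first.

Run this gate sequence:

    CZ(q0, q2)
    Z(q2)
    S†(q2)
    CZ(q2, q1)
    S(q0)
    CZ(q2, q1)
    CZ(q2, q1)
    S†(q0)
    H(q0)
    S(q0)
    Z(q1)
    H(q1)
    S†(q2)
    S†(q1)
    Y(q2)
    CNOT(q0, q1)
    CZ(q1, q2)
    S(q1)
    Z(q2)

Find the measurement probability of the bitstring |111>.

Outcome |111> occurs with probability 1/4. Key observation: the block from step 5 through step 8 cancels to the identity and can be dropped.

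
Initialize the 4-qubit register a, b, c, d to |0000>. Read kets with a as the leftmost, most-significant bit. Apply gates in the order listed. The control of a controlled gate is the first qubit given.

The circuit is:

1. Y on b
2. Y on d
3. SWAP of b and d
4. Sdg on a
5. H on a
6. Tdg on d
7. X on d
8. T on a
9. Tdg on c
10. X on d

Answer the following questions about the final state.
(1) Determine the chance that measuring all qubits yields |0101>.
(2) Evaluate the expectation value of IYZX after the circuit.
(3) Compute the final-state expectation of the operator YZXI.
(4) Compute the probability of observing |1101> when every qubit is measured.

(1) The probability of measuring |0101> is 1/2.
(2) The expectation value of IYZX is 0.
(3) In the final state, YZXI has expectation 0.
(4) A full measurement returns |1101> with probability 1/2.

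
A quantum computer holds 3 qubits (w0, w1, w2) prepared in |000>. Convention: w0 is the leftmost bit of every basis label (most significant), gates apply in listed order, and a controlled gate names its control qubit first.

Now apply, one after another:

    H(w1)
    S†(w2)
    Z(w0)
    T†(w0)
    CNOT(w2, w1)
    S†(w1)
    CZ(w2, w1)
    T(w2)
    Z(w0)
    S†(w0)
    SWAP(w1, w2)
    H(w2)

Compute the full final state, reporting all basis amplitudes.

The resulting statevector has amplitude 1/2 - I/2 on |000>, 1/2 + I/2 on |001>, and 0 on every other basis state.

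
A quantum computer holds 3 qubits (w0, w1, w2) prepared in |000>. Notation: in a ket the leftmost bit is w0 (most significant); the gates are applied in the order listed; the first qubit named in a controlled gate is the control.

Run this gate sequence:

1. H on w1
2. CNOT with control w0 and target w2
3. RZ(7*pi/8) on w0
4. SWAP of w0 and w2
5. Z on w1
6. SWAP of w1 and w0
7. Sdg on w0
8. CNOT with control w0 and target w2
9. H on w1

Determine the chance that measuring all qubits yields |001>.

A full measurement returns |001> with probability 0.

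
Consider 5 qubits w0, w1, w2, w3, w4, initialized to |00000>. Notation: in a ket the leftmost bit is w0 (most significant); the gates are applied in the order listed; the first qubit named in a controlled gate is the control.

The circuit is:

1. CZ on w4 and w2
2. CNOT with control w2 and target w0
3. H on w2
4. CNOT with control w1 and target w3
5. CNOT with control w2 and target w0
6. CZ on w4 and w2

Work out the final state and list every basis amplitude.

The final amplitudes are sqrt(2)/2 on |00000>, sqrt(2)/2 on |10100>, and 0 on every other basis state.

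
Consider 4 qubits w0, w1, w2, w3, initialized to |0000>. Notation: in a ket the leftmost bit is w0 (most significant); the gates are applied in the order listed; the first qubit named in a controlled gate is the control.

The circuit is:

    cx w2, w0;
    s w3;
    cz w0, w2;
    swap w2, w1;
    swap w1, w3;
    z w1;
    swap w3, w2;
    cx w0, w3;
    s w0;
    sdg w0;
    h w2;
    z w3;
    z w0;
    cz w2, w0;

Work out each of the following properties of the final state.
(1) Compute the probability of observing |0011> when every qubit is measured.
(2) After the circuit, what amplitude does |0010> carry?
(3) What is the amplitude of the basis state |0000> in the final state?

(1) The probability of measuring |0011> is 0.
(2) The final state's coefficient on |0010> equals sqrt(2)/2.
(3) |0000> carries amplitude sqrt(2)/2 in the final state.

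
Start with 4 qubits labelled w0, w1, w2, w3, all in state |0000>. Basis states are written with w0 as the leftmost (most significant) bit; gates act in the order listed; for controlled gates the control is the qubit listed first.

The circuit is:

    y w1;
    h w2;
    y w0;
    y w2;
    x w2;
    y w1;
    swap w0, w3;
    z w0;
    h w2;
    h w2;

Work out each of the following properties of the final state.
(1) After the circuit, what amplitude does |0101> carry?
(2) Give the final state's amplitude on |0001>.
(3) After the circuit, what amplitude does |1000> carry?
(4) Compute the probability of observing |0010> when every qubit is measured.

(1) |0101> carries amplitude 0 in the final state. Key observation: the block from step 9 through step 10 cancels to the identity and can be dropped.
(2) |0001> carries amplitude -sqrt(2)/2 in the final state.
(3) The amplitude on |1000> is 0.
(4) Outcome |0010> occurs with probability 0.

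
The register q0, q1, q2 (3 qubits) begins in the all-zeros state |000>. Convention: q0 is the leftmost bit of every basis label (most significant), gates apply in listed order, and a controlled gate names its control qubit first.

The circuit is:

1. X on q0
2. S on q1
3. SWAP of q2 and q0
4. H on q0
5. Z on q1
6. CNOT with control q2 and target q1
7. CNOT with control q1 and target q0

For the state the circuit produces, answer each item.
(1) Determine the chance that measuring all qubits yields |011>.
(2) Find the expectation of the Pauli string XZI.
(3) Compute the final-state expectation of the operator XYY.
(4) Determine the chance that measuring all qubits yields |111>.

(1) Outcome |011> occurs with probability 1/2.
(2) In the final state, XZI has expectation -1.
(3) In the final state, XYY has expectation 0.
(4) The probability of measuring |111> is 1/2.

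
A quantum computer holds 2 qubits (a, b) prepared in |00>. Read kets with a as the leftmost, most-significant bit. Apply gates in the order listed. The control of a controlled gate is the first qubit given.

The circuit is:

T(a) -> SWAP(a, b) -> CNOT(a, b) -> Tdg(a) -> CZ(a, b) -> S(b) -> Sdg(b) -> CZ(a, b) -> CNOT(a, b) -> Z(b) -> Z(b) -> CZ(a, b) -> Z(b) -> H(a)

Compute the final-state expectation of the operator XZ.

In the final state, XZ has expectation 1.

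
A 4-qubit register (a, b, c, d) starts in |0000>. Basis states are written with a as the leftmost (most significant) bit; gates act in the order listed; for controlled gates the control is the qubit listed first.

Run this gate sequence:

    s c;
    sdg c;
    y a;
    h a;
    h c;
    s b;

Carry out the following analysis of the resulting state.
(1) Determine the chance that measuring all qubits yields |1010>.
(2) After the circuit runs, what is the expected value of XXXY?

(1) The probability of measuring |1010> is 1/4. Key observation: the block from step 1 through step 2 cancels to the identity and can be dropped.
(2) The expectation value of XXXY is 0.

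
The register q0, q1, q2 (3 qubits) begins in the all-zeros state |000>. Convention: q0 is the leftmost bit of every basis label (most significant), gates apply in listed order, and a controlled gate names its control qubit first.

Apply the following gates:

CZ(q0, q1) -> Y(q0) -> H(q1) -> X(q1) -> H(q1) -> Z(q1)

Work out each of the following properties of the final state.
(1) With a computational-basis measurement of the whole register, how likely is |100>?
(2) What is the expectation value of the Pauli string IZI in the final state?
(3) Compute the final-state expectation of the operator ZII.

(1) The probability of measuring |100> is 1. Key observation: steps 3-6 multiply out to the identity, so the circuit reduces to the remaining gates.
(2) The expectation value of IZI is 1.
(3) In the final state, ZII has expectation -1.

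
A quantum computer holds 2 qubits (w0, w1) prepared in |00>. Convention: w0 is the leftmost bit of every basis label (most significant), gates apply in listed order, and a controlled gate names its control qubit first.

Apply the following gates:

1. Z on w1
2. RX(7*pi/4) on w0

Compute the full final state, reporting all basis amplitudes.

After the circuit, the state carries amplitude -sqrt(sqrt(2) + 2)/2 on |00>, 0 on |01>, -I*sqrt(2 - sqrt(2))/2 on |10>, 0 on |11>.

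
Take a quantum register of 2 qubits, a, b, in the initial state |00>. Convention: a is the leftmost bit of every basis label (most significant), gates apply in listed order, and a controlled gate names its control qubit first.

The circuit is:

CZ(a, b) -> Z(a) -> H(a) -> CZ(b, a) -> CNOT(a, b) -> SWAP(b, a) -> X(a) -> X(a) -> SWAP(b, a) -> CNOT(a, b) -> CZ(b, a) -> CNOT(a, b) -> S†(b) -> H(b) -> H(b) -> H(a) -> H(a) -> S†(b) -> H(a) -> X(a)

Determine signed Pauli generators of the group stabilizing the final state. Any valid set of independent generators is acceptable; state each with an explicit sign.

The stabilizer group can be generated by +XZ, +ZX, among other valid generating sets. Key observation: steps 4-11 multiply out to the identity, so the circuit reduces to the remaining gates.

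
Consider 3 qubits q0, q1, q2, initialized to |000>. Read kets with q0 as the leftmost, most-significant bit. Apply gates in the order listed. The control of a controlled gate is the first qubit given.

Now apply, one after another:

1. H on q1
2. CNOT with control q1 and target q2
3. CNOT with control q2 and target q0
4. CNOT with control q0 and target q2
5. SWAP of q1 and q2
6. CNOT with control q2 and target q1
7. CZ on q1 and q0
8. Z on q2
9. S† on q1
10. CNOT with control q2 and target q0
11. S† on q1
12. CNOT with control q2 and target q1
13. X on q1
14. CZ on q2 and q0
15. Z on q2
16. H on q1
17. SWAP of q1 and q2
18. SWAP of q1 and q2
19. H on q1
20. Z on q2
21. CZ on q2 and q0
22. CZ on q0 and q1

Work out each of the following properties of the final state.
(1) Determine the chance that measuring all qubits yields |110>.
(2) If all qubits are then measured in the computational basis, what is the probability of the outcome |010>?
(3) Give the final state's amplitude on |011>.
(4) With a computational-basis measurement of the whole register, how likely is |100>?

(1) A full measurement returns |110> with probability 0. Key observation: steps 14-21 multiply out to the identity, so the circuit reduces to the remaining gates.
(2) Outcome |010> occurs with probability 1/2.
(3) The final state's coefficient on |011> equals -sqrt(2)/2.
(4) The probability of measuring |100> is 0.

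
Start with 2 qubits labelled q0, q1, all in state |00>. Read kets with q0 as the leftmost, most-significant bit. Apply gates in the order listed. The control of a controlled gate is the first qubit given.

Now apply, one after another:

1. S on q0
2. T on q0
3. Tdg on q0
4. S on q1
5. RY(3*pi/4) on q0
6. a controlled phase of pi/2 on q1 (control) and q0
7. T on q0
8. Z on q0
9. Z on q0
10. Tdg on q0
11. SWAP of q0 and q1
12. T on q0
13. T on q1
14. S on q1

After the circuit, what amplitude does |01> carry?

|01> carries amplitude sqrt(sqrt(2) + 2)*exp(3*I*pi/4)/2 in the final state. Key observation: the block from step 7 through step 10 cancels to the identity and can be dropped.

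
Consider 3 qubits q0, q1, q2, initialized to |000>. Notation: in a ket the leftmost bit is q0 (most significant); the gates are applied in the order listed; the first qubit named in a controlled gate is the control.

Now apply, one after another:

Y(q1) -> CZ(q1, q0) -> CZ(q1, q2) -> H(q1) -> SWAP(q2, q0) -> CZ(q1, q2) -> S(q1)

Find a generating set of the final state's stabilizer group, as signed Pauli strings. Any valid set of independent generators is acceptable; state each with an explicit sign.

One valid set of independent stabilizer generators is -IYI, +ZII, +IIZ (any independent generating set of the same group is equally correct).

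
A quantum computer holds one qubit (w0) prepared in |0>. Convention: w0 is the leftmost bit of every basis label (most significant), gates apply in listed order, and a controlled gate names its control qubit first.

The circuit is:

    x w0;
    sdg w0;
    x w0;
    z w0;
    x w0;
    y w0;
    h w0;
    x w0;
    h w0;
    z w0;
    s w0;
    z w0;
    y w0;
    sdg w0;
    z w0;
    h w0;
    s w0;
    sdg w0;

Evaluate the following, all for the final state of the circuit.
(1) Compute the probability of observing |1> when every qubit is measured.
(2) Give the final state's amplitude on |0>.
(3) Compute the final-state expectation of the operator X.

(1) Outcome |1> occurs with probability 1/2.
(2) |0> carries amplitude sqrt(2)/2 in the final state.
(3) In the final state, X has expectation -1.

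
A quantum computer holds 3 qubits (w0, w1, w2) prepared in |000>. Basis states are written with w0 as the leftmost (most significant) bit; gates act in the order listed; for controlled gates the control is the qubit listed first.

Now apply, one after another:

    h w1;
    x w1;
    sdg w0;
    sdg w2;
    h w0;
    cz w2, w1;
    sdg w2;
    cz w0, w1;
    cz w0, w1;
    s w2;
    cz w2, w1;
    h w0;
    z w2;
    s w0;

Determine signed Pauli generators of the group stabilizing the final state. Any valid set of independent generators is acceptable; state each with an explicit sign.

One valid set of independent stabilizer generators is +IXI, +ZII, +IIZ (any independent generating set of the same group is equally correct). Key observation: the block from step 5 through step 12 cancels to the identity and can be dropped.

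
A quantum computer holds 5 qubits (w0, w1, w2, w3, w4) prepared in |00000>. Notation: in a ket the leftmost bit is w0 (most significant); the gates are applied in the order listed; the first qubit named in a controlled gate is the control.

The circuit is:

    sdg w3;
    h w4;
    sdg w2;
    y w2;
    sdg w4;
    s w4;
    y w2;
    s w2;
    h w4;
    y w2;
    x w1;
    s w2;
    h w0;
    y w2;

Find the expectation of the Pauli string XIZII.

In the final state, XIZII has expectation 1. Key observation: steps 2-9 multiply out to the identity, so the circuit reduces to the remaining gates.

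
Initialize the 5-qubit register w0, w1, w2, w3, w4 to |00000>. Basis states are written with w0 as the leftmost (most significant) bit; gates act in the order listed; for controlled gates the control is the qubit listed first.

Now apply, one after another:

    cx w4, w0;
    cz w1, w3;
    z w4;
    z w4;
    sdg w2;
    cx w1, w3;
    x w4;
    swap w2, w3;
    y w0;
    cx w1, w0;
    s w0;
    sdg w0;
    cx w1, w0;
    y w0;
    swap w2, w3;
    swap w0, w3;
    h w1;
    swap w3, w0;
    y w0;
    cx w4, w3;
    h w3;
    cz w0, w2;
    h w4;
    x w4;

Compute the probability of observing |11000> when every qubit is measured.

Outcome |11000> occurs with probability 1/8. Key observation: steps 8-15 multiply out to the identity, so the circuit reduces to the remaining gates.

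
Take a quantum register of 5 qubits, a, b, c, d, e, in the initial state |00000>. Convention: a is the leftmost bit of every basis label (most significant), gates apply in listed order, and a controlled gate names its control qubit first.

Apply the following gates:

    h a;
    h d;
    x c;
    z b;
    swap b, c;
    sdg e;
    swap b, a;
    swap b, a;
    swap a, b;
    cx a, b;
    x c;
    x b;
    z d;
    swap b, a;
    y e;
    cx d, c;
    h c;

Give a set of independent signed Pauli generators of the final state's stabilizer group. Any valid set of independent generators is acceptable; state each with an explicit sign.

The final state is stabilized by the group generated by +XIIII, -IIXZI, -IIZXI, -IZIII, -IIIIZ; other independent generating sets are equally valid. Key observation: gates 7-8 undo each other exactly, leaving only the rest of the circuit to track.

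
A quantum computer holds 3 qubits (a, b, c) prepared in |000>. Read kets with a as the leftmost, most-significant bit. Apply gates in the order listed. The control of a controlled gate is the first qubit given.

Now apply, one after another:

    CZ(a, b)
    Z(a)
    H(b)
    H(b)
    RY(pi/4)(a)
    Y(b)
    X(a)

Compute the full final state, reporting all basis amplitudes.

The resulting statevector has amplitude I*sqrt(2 - sqrt(2))/2 on |010>, I*sqrt(sqrt(2) + 2)/2 on |110>, and 0 on every other basis state.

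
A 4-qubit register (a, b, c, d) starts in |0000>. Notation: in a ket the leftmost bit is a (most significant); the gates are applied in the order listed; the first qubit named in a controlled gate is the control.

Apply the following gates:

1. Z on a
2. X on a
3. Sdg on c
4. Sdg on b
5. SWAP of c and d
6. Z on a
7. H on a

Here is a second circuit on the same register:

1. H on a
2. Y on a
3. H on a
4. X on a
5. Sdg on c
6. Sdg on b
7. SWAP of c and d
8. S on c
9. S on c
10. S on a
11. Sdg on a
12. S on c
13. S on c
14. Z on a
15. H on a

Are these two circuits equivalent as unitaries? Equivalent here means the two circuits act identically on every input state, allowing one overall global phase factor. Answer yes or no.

No, they are not equivalent — no single phase factor reconciles the two unitaries.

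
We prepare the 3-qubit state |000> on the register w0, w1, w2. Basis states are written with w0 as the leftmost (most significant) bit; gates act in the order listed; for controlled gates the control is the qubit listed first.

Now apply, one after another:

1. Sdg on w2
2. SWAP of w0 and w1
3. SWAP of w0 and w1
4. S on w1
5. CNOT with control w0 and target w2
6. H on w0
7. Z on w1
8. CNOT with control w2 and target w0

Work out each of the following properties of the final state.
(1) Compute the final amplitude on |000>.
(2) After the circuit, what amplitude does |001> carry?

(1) |000> carries amplitude sqrt(2)/2 in the final state. Key observation: the block from step 2 through step 3 cancels to the identity and can be dropped.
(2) The amplitude on |001> is 0.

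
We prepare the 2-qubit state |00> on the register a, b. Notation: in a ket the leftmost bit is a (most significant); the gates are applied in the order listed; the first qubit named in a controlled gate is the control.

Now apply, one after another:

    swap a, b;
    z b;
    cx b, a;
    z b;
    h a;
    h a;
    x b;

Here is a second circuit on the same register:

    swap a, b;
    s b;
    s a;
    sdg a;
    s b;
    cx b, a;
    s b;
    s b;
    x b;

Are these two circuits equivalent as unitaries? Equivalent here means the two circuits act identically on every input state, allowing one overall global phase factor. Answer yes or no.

Yes, they are equivalent — the unitaries differ by at most a global phase.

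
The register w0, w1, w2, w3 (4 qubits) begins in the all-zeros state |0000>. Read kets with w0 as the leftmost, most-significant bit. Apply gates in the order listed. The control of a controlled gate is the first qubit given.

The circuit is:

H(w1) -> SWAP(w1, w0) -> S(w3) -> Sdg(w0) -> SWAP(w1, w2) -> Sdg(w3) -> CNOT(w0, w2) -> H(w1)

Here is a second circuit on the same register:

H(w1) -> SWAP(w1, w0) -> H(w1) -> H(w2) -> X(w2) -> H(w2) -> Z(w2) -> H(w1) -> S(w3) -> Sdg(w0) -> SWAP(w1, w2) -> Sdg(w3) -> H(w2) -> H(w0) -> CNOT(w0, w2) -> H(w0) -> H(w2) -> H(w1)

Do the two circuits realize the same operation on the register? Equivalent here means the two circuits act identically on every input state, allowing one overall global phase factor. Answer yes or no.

No — the two circuits implement different unitaries, even allowing a global phase.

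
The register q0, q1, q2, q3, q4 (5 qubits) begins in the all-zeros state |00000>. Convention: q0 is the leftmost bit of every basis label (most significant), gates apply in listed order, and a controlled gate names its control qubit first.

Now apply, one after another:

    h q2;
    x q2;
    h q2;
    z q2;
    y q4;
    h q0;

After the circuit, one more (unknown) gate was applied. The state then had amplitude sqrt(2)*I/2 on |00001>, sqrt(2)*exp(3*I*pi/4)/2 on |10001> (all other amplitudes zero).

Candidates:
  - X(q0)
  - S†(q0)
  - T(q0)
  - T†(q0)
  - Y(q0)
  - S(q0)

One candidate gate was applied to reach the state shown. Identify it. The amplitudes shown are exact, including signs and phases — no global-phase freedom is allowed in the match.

It was T(q0) that produced the state shown. Key observation: gates 1-4 undo each other exactly, leaving only the rest of the circuit to track.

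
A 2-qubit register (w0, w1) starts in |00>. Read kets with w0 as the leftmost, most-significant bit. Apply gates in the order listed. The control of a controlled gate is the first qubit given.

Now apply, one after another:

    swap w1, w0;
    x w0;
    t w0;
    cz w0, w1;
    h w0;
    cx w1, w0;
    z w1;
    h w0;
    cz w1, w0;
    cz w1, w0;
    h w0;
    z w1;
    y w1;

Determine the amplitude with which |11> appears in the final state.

The amplitude on |11> is -sqrt(2)*exp(3*I*pi/4)/2. Key observation: the block from step 7 through step 12 cancels to the identity and can be dropped.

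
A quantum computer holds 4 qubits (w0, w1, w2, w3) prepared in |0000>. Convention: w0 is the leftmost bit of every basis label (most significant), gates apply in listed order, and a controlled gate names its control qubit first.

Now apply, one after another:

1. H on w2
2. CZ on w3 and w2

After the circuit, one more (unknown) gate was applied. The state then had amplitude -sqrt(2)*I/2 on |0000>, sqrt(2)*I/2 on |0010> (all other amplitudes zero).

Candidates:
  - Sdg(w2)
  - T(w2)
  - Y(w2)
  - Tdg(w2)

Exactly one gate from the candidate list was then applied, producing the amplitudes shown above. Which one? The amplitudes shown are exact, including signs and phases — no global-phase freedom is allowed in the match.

It was Y(w2) that produced the state shown.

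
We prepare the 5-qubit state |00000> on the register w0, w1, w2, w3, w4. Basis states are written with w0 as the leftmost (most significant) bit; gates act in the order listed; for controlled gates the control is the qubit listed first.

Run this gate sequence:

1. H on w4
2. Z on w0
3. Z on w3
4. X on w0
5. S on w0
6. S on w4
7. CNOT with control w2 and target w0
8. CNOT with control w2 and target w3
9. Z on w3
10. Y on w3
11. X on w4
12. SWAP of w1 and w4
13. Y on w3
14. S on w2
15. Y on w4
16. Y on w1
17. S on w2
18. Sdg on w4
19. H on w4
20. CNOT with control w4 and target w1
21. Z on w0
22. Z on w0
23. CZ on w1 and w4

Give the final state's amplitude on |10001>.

The amplitude on |10001> is I/2.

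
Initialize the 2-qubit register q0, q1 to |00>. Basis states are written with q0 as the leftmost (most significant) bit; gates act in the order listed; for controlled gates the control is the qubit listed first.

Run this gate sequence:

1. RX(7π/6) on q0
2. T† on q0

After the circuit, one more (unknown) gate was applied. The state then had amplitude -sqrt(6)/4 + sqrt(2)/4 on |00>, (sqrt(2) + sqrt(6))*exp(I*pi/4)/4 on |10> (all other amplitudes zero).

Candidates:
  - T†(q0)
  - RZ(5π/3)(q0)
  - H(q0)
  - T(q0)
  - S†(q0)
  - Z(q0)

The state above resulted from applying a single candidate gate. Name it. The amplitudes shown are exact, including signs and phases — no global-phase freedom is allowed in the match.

It was Z(q0) that produced the state shown.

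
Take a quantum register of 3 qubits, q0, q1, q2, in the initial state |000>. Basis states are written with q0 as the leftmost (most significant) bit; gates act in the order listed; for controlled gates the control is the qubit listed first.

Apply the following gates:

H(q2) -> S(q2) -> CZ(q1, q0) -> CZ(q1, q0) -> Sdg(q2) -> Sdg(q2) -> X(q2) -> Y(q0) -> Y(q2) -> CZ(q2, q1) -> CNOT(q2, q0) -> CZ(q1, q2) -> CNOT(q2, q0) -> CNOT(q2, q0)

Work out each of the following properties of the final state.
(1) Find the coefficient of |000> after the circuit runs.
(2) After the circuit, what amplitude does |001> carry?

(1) |000> carries amplitude 0 in the final state. Key observation: steps 2-5 multiply out to the identity, so the circuit reduces to the remaining gates.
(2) |001> carries amplitude sqrt(2)*I/2 in the final state.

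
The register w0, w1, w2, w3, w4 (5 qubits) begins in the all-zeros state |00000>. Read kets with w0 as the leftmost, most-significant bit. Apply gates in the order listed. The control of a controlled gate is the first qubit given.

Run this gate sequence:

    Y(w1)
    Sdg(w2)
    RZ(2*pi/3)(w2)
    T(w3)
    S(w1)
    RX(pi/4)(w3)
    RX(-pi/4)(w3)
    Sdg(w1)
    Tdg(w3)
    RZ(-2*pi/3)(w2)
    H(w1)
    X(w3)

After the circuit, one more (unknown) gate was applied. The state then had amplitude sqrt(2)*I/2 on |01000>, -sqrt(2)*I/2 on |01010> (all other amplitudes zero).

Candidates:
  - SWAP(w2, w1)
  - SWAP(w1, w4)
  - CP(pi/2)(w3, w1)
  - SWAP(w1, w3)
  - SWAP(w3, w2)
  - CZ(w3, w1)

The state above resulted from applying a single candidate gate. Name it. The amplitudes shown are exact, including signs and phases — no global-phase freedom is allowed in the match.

It was SWAP(w1, w3) that produced the state shown.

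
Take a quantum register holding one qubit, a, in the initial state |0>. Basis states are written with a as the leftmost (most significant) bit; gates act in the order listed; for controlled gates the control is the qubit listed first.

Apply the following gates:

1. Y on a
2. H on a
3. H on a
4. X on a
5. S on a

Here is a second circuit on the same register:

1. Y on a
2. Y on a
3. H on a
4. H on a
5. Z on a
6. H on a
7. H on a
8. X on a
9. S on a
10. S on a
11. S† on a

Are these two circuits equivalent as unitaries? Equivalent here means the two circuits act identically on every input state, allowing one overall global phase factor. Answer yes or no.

No, they are not equivalent — no single phase factor reconciles the two unitaries.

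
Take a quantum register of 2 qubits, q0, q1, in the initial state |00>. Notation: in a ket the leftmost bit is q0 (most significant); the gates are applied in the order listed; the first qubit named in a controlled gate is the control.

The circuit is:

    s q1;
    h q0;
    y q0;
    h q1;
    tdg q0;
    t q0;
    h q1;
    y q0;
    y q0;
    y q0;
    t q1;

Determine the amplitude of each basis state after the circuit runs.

The final amplitudes are sqrt(2)/2 on |00>, 0 on |01>, sqrt(2)/2 on |10>, 0 on |11>. Key observation: steps 3-8 multiply out to the identity, so the circuit reduces to the remaining gates.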